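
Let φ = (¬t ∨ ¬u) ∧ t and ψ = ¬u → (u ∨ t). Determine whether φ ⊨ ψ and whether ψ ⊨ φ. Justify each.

(⇒) holds; (⇐) fails.

Forward direction. Assume the antecedent. If u is true, the antecedent cannot hold. If u is false, the antecedent forces (u = F, t = T), and ¬u → (u ∨ t) holds there. Either way ¬u → (u ∨ t) holds.

Converse. This fails. Under u = T, t = F, the left side is false but the right side is true.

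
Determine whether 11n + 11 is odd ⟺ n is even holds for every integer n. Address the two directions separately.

Both directions hold.

(⇒) Suppose 11n + 11 is odd. Since 11 is odd, 11n and n have the same parity, so 11n + 11 ≡ n + 11 (mod 2). As 11 is odd, 11n + 11 is odd exactly when n is even. Thus n is even.

(⇐) Conversely, suppose n is even; write n = 2j. Then 11n + 11 = 11·(2j) + 11 = 2·11j + 11, which is odd.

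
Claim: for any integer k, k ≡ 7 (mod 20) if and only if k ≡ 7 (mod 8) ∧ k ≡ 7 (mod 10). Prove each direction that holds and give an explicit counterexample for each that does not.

Not equivalent: only (⇐) holds.

(→) This fails: k = 27 gives 27 ≡ 7 (mod 20) but 27 ≡ 3 (mod 8), so the conjunction on the right does not hold.

(←) Conversely, if k ≡ 7 (mod 8) and k ≡ 7 (mod 10), then by the Chinese remainder theorem k ≡ 7 (mod 40). Since 7 ≡ 7 (mod 20) and 20 ∣ 40, we get k ≡ 7 (mod 20).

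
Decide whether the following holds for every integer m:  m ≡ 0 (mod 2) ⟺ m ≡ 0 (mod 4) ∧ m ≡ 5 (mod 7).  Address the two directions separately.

Only the converse holds.

Forward direction. This fails: m = 0 gives 0 ≡ 0 (mod 2) but 0 ≡ 0 (mod 7), so the conjunction on the right does not hold.

Converse. If m ≡ 0 (mod 4) and m ≡ 5 (mod 7), then by the Chinese remainder theorem m ≡ 12 (mod 28). Since 12 ≡ 0 (mod 2) and 2 ∣ 28, we get m ≡ 0 (mod 2).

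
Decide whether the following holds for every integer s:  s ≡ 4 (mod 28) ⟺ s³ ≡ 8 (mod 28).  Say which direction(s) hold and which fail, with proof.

(→) Suppose s ≡ 4 (mod 28). Write s = 28j + 4. Then (28j + 4)³ = 21952j³ + 9408j² + 1344j + 64 = 28(784j³ + 336j² + 48j + 2) + 8, so s³ ≡ 8 (mod 28).

(←) This fails: take s = 2. Then 2³ = 8 ≡ 8 (mod 28), yet 2 ≡ 2 (mod 28), not 4.

Not equivalent: only (⇒) holds.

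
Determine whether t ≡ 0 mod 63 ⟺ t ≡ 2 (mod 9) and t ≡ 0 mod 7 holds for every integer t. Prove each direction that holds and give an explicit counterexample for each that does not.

Both directions fail.

[⇒] This fails: t = 0 gives 0 ≡ 0 (mod 63) but 0 ≡ 0 (mod 9), so the conjunction on the right does not hold.

[⇐] This fails: t = 56 satisfies both congruences on the right (56 ≡ 2 mod 9 and 56 ≡ 0 mod 7) yet 56 ≡ 56 (mod 63), not 0.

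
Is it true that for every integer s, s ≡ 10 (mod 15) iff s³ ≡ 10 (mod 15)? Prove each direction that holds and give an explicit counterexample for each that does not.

[⇒] Suppose s ≡ 10 (mod 15). Write s = 15j + 10. Then (15j + 10)³ = 3375j³ + 6750j² + 4500j + 1000 = 15(225j³ + 450j² + 300j + 66) + 10, so s³ ≡ 10 (mod 15).

[⇐] Conversely, suppose s³ ≡ 10 (mod 15). The only residue r in {0, …, 14} with r³ ≡ 10 (mod 15) is r = 10, so s ≡ 10 (mod 15).

Both directions hold; the statement is true.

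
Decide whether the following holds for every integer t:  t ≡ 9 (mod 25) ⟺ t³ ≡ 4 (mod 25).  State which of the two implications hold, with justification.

(⟸) Suppose t³ ≡ 4 (mod 25). The only residue r in {0, …, 24} with r³ ≡ 4 (mod 25) is r = 9, so t ≡ 9 (mod 25).

(⟹) Suppose t ≡ 9 (mod 25). Write t = 25j + 9. Then (25j + 9)³ = 15625j³ + 16875j² + 6075j + 729 = 25(625j³ + 675j² + 243j + 29) + 4, so t³ ≡ 4 (mod 25).

Both directions hold; the statement is true.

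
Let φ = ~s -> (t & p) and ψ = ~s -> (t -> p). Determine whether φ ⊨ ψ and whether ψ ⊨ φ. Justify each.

(⟹) Assume the antecedent. If p is true, ~s -> (t -> p) reduces to true regardless of the other variables. If p is false, the antecedent forces (p = F, s = T, t = F) or (p = F, s = T, t = T), and ~s -> (t -> p) holds there. Either way ~s -> (t -> p) holds.

(⟸) This fails. Under p = F, s = F, t = F, the left side is false but the right side is true.

Only the forward direction holds.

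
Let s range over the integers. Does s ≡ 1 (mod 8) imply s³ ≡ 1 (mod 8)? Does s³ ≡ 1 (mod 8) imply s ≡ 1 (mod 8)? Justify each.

Equivalent; both directions hold.

(⟹) Suppose s ≡ 1 (mod 8). Write s = 8j + 1. Then (8j + 1)³ = 512j³ + 192j² + 24j + 1 = 8(64j³ + 24j² + 3j) + 1, so s³ ≡ 1 (mod 8).

(⟸) For the converse, argue contrapositively. If s ≢ 1 (mod 8), then s is congruent to one of 0, 2, 3, 4, 5, 6, 7 modulo 8, and these give s³ ≡ 0, 0, 3, 0, 5, 0, 7 respectively — never 1.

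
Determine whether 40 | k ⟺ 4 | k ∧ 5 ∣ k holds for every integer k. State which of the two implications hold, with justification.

The forward direction holds; the converse fails.

Forward direction. If 40 ∣ k, write k = 40q. Since 40 = 10·4, k = 4·(10q), so 4 ∣ k; and since 40 = 8·5, k = 5·(8q), so 5 ∣ k.

Converse. This fails: take k = 20. Both 4 ∣ 20 and 5 ∣ 20, yet 20 is not a multiple of 40 (since 20 = 0·40 + 20), so 40 ∤ 20.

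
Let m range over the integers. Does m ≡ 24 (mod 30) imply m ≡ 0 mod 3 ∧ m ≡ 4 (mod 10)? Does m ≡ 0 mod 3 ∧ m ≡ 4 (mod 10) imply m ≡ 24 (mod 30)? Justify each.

(⟸) If m ≡ 0 (mod 3) and m ≡ 4 (mod 10), then by the Chinese remainder theorem m ≡ 24 (mod 30). This is exactly m ≡ 24 (mod 30).

(⟹) Suppose m ≡ 24 (mod 30); write m = 30j + 24. Since 3 ∣ 30, reducing mod 3 gives m ≡ 24 ≡ 0 (mod 3); since 10 ∣ 30, reducing mod 10 gives m ≡ 24 ≡ 4 (mod 10).

The biconditional holds.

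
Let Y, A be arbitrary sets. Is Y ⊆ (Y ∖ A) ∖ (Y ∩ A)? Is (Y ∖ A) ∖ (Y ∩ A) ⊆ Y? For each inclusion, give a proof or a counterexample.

The sets are not equal: only the reverse inclusion holds.

Reverse inclusion. Let x ∈ (Y ∖ A) ∖ (Y ∩ A). Then x ∈ Y and x ∉ A, from which x ∈ Y.

Forward inclusion. This inclusion fails. Take Y = {1}, A = {1}; then 1 ∈ Y but 1 ∉ (Y ∖ A) ∖ (Y ∩ A).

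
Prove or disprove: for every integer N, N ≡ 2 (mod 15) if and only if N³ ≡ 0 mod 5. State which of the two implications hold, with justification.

Forward direction. This fails: take N = 2. Then 2 ≡ 2 (mod 15), but 2³ = 8 ≡ 3 (mod 5), not 0.

Converse. This fails: take N = 0. Then 0³ = 0 ≡ 0 (mod 5), yet 0 ≡ 0 (mod 15), not 2.

Neither direction holds.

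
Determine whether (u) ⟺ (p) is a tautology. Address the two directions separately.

Neither direction holds.

[⇒] This fails. Under u = T, p = F, the left side is true but the right side is false.

[⇐] This fails. Under u = F, p = T, the left side is false but the right side is true.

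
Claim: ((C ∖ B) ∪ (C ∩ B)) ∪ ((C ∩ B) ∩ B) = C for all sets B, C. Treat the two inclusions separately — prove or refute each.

(⟹) Let x ∈ ((C ∖ B) ∪ (C ∩ B)) ∪ ((C ∩ B) ∩ B). Then either x ∈ C and x ∉ B; or x ∈ B ∩ C. In each case x ∈ C, so ((C ∖ B) ∪ (C ∩ B)) ∪ ((C ∩ B) ∩ B) ⊆ C.

(⟸) Let x ∈ C. Then either x ∈ C and x ∉ B; or x ∈ B ∩ C. In each case x ∈ ((C ∖ B) ∪ (C ∩ B)) ∪ ((C ∩ B) ∩ B), so C ⊆ ((C ∖ B) ∪ (C ∩ B)) ∪ ((C ∩ B) ∩ B).

Both inclusions hold.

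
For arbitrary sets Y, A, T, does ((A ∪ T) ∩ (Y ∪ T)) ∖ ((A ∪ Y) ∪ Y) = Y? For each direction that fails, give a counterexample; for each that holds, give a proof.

(⊆) This inclusion fails. Take Y = ∅, A = ∅, T = {1}; then 1 ∈ ((A ∪ T) ∩ (Y ∪ T)) ∖ ((A ∪ Y) ∪ Y) but 1 ∉ Y.

(⊇) This inclusion fails. Take Y = {1}, A = ∅, T = ∅; then 1 ∈ Y but 1 ∉ ((A ∪ T) ∩ (Y ∪ T)) ∖ ((A ∪ Y) ∪ Y).

Both inclusions fail.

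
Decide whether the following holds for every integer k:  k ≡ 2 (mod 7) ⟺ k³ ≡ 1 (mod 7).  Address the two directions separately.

(⇒) holds; (⇐) fails.

(⟹) Suppose k ≡ 2 (mod 7). Write k = 7j + 2. Then (7j + 2)³ = 343j³ + 294j² + 84j + 8 = 7(49j³ + 42j² + 12j + 1) + 1, so k³ ≡ 1 (mod 7).

(⟸) This fails: take k = 1. Then 1³ = 1 ≡ 1 (mod 7), yet 1 ≡ 1 (mod 7), not 2.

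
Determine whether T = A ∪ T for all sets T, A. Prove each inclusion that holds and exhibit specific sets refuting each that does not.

(⊇) This inclusion fails. Take T = ∅, A = {1}; then 1 ∈ A ∪ T but 1 ∉ T.

(⊆) Let x ∈ T. Then either x ∈ T and x ∉ A; or x ∈ T ∩ A. In each case x ∈ A ∪ T, so T ⊆ A ∪ T.

Only the forward inclusion holds.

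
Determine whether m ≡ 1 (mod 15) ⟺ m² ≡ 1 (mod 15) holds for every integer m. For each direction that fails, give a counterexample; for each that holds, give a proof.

The forward direction holds; the converse fails.

(→) Suppose m ≡ 1 (mod 15). Write m = 15j + 1. Then (15j + 1)² = 225j² + 30j + 1 = 15(15j² + 2j) + 1, so m² ≡ 1 (mod 15).

(←) This fails: take m = 4. Then 4² = 16 ≡ 1 (mod 15), yet 4 ≡ 4 (mod 15), not 1.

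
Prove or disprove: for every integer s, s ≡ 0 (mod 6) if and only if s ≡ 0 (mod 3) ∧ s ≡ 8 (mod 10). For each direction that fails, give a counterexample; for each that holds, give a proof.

(⇒) fails; (⇐) holds.

(⇒) This fails: s = 0 gives 0 ≡ 0 (mod 6) but 0 ≡ 0 (mod 10), so the conjunction on the right does not hold.

(⇐) Conversely, if s ≡ 0 (mod 3) and s ≡ 8 (mod 10), then by the Chinese remainder theorem s ≡ 18 (mod 30). Since 18 ≡ 0 (mod 6) and 6 ∣ 30, we get s ≡ 0 (mod 6).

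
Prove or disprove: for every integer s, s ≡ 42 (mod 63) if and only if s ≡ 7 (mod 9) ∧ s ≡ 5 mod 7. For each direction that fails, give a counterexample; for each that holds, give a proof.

[⇒] This fails: s = 42 gives 42 ≡ 42 (mod 63) but 42 ≡ 6 (mod 9), so the conjunction on the right does not hold.

[⇐] This fails: s = 61 satisfies both congruences on the right (61 ≡ 7 mod 9 and 61 ≡ 5 mod 7) yet 61 ≡ 61 (mod 63), not 42.

Neither implication holds.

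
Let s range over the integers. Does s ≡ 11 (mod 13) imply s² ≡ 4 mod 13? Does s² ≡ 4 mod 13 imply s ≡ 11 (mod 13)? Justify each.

(⇒) holds; (⇐) fails.

Forward direction. Suppose s ≡ 11 (mod 13). Write s = 13j + 11. Then (13j + 11)² = 169j² + 286j + 121 = 13(13j² + 22j + 9) + 4, so s² ≡ 4 (mod 13).

Converse. This fails: take s = 2. Then 2² = 4 ≡ 4 (mod 13), yet 2 ≡ 2 (mod 13), not 11.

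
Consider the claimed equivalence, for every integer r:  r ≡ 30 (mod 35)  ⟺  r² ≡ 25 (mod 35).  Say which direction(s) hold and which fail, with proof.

Only the forward implication holds.

(→) Suppose r ≡ 30 (mod 35). Write r = 35j + 30. Then (35j + 30)² = 1225j² + 2100j + 900 = 35(35j² + 60j + 25) + 25, so r² ≡ 25 (mod 35).

(←) This fails: take r = 5. Then 5² = 25 ≡ 25 (mod 35), yet 5 ≡ 5 (mod 35), not 30.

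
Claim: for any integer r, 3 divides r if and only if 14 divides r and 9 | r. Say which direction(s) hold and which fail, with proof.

Only the converse holds.

Forward direction. This fails: take r = 3. Certainly 3 ∣ 3, but 14 ∤ 3.

Converse. Suppose 14 ∣ r and 9 ∣ r. Any common multiple of 14 and 9 is a multiple of their lcm; here gcd(14, 9) = 1, so lcm(14, 9) = 14·9 = 126, so 126 ∣ r. Since 3 ∣ 126, it follows that 3 ∣ r.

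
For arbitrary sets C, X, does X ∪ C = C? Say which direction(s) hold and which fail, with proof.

Reverse inclusion. Let x ∈ C. Then either x ∈ C and x ∉ X; or x ∈ C ∩ X. In each case x ∈ X ∪ C, so C ⊆ X ∪ C.

Forward inclusion. This inclusion fails. Take C = ∅, X = {1}; then 1 ∈ X ∪ C but 1 ∉ C.

(⊆) fails; (⊇) holds.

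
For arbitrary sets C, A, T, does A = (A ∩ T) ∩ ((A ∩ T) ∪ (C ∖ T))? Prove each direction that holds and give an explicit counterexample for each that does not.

(⟹) This inclusion fails. Take C = ∅, A = {1}, T = ∅; then 1 ∈ A but 1 ∉ (A ∩ T) ∩ ((A ∩ T) ∪ (C ∖ T)).

(⟸) Let x ∈ (A ∩ T) ∩ ((A ∩ T) ∪ (C ∖ T)). Then either x ∈ A ∩ T and x ∉ C; or x ∈ C ∩ A ∩ T. In each case x ∈ A, so (A ∩ T) ∩ ((A ∩ T) ∪ (C ∖ T)) ⊆ A.

Only the reverse inclusion holds.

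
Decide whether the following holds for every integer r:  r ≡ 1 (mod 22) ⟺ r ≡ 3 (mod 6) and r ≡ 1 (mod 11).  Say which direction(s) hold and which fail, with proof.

Only the converse holds.

(→) This fails: r = 1 gives 1 ≡ 1 (mod 22) but 1 ≡ 1 (mod 6), so the conjunction on the right does not hold.

(←) Conversely, if r ≡ 3 (mod 6) and r ≡ 1 (mod 11), then by the Chinese remainder theorem r ≡ 45 (mod 66). Since 45 ≡ 1 (mod 22) and 22 ∣ 66, we get r ≡ 1 (mod 22).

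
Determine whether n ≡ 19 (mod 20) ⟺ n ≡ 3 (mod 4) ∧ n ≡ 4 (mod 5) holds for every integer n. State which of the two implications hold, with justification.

(⇒) Suppose n ≡ 19 (mod 20); write n = 20j + 19. Since 4 ∣ 20, reducing mod 4 gives n ≡ 19 ≡ 3 (mod 4); since 5 ∣ 20, reducing mod 5 gives n ≡ 19 ≡ 4 (mod 5).

(⇐) Conversely, if n ≡ 3 (mod 4) and n ≡ 4 (mod 5), then by the Chinese remainder theorem n ≡ 19 (mod 20). This is exactly n ≡ 19 (mod 20).

The biconditional holds.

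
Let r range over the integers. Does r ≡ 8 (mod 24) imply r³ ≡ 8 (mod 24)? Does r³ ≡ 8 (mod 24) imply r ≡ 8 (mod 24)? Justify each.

Only the forward direction holds.

(⇐) This fails: take r = 2. Then 2³ = 8 ≡ 8 (mod 24), yet 2 ≡ 2 (mod 24), not 8.

(⇒) Suppose r ≡ 8 (mod 24). Write r = 24j + 8. Then (24j + 8)³ = 13824j³ + 13824j² + 4608j + 512 = 24(576j³ + 576j² + 192j + 21) + 8, so r³ ≡ 8 (mod 24).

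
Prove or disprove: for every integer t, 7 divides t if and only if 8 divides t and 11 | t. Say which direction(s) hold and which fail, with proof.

(⇒) This fails: take t = 7. Certainly 7 ∣ 7, but 8 ∤ 7.

(⇐) This fails: take t = 88. Both 8 ∣ 88 and 11 ∣ 88, yet 88 is not a multiple of 7 (since 88 = 12·7 + 4), so 7 ∤ 88.

(⇒) fails and (⇐) fails.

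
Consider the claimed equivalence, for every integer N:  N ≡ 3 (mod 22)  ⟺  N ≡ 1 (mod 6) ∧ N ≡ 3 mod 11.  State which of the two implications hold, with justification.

Only the reverse direction holds.

(⟸) If N ≡ 1 (mod 6) and N ≡ 3 (mod 11), then by the Chinese remainder theorem N ≡ 25 (mod 66). Since 25 ≡ 3 (mod 22) and 22 ∣ 66, we get N ≡ 3 (mod 22).

(⟹) This fails: N = 3 gives 3 ≡ 3 (mod 22) but 3 ≡ 3 (mod 6), so the conjunction on the right does not hold.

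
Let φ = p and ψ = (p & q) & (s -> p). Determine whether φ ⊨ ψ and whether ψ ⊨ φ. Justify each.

Forward direction. This fails. Under p = T, s = F, q = F, the left side is true but the right side is false.

Converse. Assume the antecedent. If p is true, p reduces to true regardless of the other variables. If p is false, the antecedent cannot hold. Either way p holds.

(⇒) fails; (⇐) holds.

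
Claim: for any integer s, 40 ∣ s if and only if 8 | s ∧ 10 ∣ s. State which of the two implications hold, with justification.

Both directions hold.

[⇒] If 40 ∣ s, write s = 40q. Since 40 = 5·8, s = 8·(5q), so 8 ∣ s; and since 40 = 4·10, s = 10·(4q), so 10 ∣ s.

[⇐] Suppose 8 ∣ s and 10 ∣ s. Any common multiple of 8 and 10 is a multiple of their lcm; here lcm(8, 10) = 8·10/gcd(8, 10) = 80/2 = 40, so 40 ∣ s.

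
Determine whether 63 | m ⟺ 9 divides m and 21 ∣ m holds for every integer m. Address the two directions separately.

(⇒) If 63 ∣ m, write m = 63q. Since 63 = 7·9, m = 9·(7q), so 9 ∣ m; and since 63 = 3·21, m = 21·(3q), so 21 ∣ m.

(⇐) Suppose 9 ∣ m and 21 ∣ m. Any common multiple of 9 and 21 is a multiple of their lcm; here lcm(9, 21) = 9·21/gcd(9, 21) = 189/3 = 63, so 63 ∣ m.

Both implications hold.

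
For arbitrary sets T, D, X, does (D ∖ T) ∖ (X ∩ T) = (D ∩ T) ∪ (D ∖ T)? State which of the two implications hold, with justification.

(⊆) holds; (⊇) fails.

(⊆) Let x ∈ (D ∖ T) ∖ (X ∩ T). Then either x ∈ D and x ∉ T, X; or x ∈ D ∩ X and x ∉ T. In each case x ∈ (D ∩ T) ∪ (D ∖ T), so (D ∖ T) ∖ (X ∩ T) ⊆ (D ∩ T) ∪ (D ∖ T).

(⊇) This inclusion fails. Take T = {1}, D = {1}, X = ∅; then 1 ∈ (D ∩ T) ∪ (D ∖ T) but 1 ∉ (D ∖ T) ∖ (X ∩ T).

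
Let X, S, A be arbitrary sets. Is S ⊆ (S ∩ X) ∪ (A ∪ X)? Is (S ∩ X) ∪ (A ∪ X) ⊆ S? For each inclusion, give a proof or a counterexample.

(⟹) This inclusion fails. Take X = ∅, S = {1}, A = ∅; then 1 ∈ S but 1 ∉ (S ∩ X) ∪ (A ∪ X).

(⟸) This inclusion fails. Take X = {1}, S = ∅, A = ∅; then 1 ∈ (S ∩ X) ∪ (A ∪ X) but 1 ∉ S.

Both inclusions fail.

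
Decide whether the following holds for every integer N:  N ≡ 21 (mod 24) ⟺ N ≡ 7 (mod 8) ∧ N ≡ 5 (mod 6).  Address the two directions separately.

(⇒) fails and (⇐) fails.

(⇒) This fails: N = 21 gives 21 ≡ 21 (mod 24) but 21 ≡ 5 (mod 8), so the conjunction on the right does not hold.

(⇐) This fails: N = 23 satisfies both congruences on the right (23 ≡ 7 mod 8 and 23 ≡ 5 mod 6) yet 23 ≡ 23 (mod 24), not 21.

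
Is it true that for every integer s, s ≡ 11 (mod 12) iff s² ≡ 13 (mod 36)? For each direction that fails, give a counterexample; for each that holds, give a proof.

(⇒) fails and (⇐) fails.

(⇒) This fails: take s = 23. Then 23 ≡ 11 (mod 12), but 23² = 529 ≡ 25 (mod 36), not 13.

(⇐) This fails: take s = 7. Then 7² = 49 ≡ 13 (mod 36), yet 7 ≡ 7 (mod 12), not 11.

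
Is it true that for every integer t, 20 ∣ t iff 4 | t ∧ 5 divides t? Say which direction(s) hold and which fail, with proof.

Converse. Suppose 4 ∣ t and 5 ∣ t. Any common multiple of 4 and 5 is a multiple of their lcm; here gcd(4, 5) = 1, so lcm(4, 5) = 4·5 = 20, so 20 ∣ t.

Forward direction. If 20 ∣ t, write t = 20q. Since 20 = 5·4, t = 4·(5q), so 4 ∣ t; and since 20 = 4·5, t = 5·(4q), so 5 ∣ t.

Both directions hold; the statement is true.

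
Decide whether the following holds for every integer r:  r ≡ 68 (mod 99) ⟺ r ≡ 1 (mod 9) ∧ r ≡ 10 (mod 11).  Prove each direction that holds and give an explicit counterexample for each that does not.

(⇒) This fails: r = 68 gives 68 ≡ 68 (mod 99) but 68 ≡ 5 (mod 9), so the conjunction on the right does not hold.

(⇐) This fails: r = 10 satisfies both congruences on the right (10 ≡ 1 mod 9 and 10 ≡ 10 mod 11) yet 10 ≡ 10 (mod 99), not 68.

Both directions fail.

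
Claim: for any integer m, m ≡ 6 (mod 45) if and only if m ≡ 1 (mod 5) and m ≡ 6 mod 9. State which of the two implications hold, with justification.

Both directions hold; the statement is true.

(→) Suppose m ≡ 6 (mod 45); write m = 45j + 6. Since 5 ∣ 45, reducing mod 5 gives m ≡ 6 ≡ 1 (mod 5); since 9 ∣ 45, reducing mod 9 gives m ≡ 6 (mod 9).

(←) Conversely, if m ≡ 1 (mod 5) and m ≡ 6 (mod 9), then by the Chinese remainder theorem m ≡ 6 (mod 45). This is exactly m ≡ 6 (mod 45).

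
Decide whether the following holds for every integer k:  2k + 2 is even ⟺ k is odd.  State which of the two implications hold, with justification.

(←) Suppose k is odd. Since 2 is even, 2k is even for every k, so 2k + 2 has the same parity as 2, which is even. Hence 2k + 2 is even.

(→) This fails: take k = 0. Then 2k + 2 = 2, which is even, yet k = 0 is even, not odd.

(⇒) fails; (⇐) holds.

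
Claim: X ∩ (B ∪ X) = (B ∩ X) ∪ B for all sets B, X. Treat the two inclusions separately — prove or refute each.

Both inclusions fail.

Forward inclusion. This inclusion fails. Take B = ∅, X = {1}; then 1 ∈ X ∩ (B ∪ X) but 1 ∉ (B ∩ X) ∪ B.

Reverse inclusion. This inclusion fails. Take B = {1}, X = ∅; then 1 ∈ (B ∩ X) ∪ B but 1 ∉ X ∩ (B ∪ X).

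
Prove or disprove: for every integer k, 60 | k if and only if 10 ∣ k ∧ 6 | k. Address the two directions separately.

Only the forward implication holds.

(→) If 60 ∣ k, write k = 60q. Since 60 = 6·10, k = 10·(6q), so 10 ∣ k; and since 60 = 10·6, k = 6·(10q), so 6 ∣ k.

(←) This fails: take k = 30. Both 10 ∣ 30 and 6 ∣ 30, yet 30 is not a multiple of 60 (since 30 = 0·60 + 30), so 60 ∤ 30.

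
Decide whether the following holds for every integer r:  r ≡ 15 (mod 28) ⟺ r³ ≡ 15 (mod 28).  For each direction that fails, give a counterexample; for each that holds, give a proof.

Not equivalent: only (⇒) holds.

[⇒] Suppose r ≡ 15 (mod 28). Write r = 28j + 15. Then (28j + 15)³ = 21952j³ + 35280j² + 18900j + 3375 = 28(784j³ + 1260j² + 675j + 120) + 15, so r³ ≡ 15 (mod 28).

[⇐] This fails: take r = 11. Then 11³ = 1331 ≡ 15 (mod 28), yet 11 ≡ 11 (mod 28), not 15.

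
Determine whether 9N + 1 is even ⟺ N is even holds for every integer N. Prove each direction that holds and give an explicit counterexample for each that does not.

Both directions fail.

(⟹) This fails: N = 7 gives 9N + 1 = 64, which is even, but 7 is odd, not even.

(⟸) This also fails: N = 6 is even, but 9N + 1 = 55 is odd, not even.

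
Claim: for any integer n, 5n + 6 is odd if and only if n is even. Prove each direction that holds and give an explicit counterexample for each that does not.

(→) This fails: n = 1 gives 5n + 6 = 11, which is odd, but 1 is odd, not even.

(←) This also fails: n = 2 is even, but 5n + 6 = 16 is even, not odd.

Neither implication holds.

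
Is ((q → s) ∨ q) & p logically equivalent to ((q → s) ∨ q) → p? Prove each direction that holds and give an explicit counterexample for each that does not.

(⇒) Assume the antecedent. If p is true, ((q → s) ∨ q) → p reduces to true regardless of the other variables. If p is false, the antecedent cannot hold. Either way ((q → s) ∨ q) → p holds.

(⇐) Assume the antecedent. If p is true, ((q → s) ∨ q) & p reduces to true regardless of the other variables. If p is false, the antecedent cannot hold. Either way ((q → s) ∨ q) & p holds.

Both implications hold.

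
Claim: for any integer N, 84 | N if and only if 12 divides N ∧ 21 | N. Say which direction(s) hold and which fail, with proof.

Equivalent; both directions hold.

[⇒] If 84 ∣ N, write N = 84q. Since 84 = 7·12, N = 12·(7q), so 12 ∣ N; and since 84 = 4·21, N = 21·(4q), so 21 ∣ N.

[⇐] Suppose 12 ∣ N and 21 ∣ N. Any common multiple of 12 and 21 is a multiple of their lcm; here lcm(12, 21) = 12·21/gcd(12, 21) = 252/3 = 84, so 84 ∣ N.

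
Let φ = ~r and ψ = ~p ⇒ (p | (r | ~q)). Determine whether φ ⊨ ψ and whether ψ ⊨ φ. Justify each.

[⇒] This fails. Under p = F, r = F, q = T, the left side is true but the right side is false.

[⇐] This fails. Under p = F, r = T, q = F, the left side is false but the right side is true.

Both directions fail.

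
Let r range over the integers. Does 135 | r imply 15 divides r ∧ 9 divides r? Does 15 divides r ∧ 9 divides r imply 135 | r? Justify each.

(⇒) If 135 ∣ r, write r = 135q. Since 135 = 9·15, r = 15·(9q), so 15 ∣ r; and since 135 = 15·9, r = 9·(15q), so 9 ∣ r.

(⇐) This fails: take r = 45. Both 15 ∣ 45 and 9 ∣ 45, yet 45 is not a multiple of 135 (since 45 = 0·135 + 45), so 135 ∤ 45.

Only the forward direction holds.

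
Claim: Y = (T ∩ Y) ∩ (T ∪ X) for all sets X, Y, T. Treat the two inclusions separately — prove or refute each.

(⊆) This inclusion fails. Take X = ∅, Y = {1}, T = ∅; then 1 ∈ Y but 1 ∉ (T ∩ Y) ∩ (T ∪ X).

(⊇) Let x ∈ (T ∩ Y) ∩ (T ∪ X). Then either x ∈ Y ∩ T and x ∉ X; or x ∈ X ∩ Y ∩ T. In each case x ∈ Y, so (T ∩ Y) ∩ (T ∪ X) ⊆ Y.

The sets are not equal: only the reverse inclusion holds.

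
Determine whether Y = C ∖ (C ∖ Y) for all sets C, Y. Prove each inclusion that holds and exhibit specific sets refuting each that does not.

(⟹) This inclusion fails. Take C = ∅, Y = {1}; then 1 ∈ Y but 1 ∉ C ∖ (C ∖ Y).

(⟸) Let x ∈ C ∖ (C ∖ Y). Then x ∈ C ∩ Y, from which x ∈ Y.

(⊆) fails; (⊇) holds.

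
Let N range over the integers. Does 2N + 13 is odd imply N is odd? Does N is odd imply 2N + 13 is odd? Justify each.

The forward direction fails; the converse holds.

[⇒] This fails: take N = 6. Then 2N + 13 = 25, which is odd, yet N = 6 is even, not odd.

[⇐] Suppose N is odd. Since 2 is even, 2N is even for every N, so 2N + 13 has the same parity as 13, which is odd. Hence 2N + 13 is odd.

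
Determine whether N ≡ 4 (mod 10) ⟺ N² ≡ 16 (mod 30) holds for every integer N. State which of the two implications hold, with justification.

Neither implication holds.

(→) This fails: take N = 24. Then 24 ≡ 4 (mod 10), but 24² = 576 ≡ 6 (mod 30), not 16.

(←) This fails: take N = 16. Then 16² = 256 ≡ 16 (mod 30), yet 16 ≡ 6 (mod 10), not 4.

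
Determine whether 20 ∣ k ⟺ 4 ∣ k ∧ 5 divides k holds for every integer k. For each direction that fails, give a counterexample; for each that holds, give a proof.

Both directions hold.

Forward direction. If 20 ∣ k, write k = 20q. Since 20 = 5·4, k = 4·(5q), so 4 ∣ k; and since 20 = 4·5, k = 5·(4q), so 5 ∣ k.

Converse. Suppose 4 ∣ k and 5 ∣ k. Any common multiple of 4 and 5 is a multiple of their lcm; here gcd(4, 5) = 1, so lcm(4, 5) = 4·5 = 20, so 20 ∣ k.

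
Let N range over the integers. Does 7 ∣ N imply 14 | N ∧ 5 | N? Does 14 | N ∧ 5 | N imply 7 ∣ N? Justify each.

(→) This fails: take N = 7. Certainly 7 ∣ 7, but 14 ∤ 7.

(←) Suppose 14 ∣ N and 5 ∣ N. Any common multiple of 14 and 5 is a multiple of their lcm; here gcd(14, 5) = 1, so lcm(14, 5) = 14·5 = 70, so 70 ∣ N. Since 7 ∣ 70, it follows that 7 ∣ N.

Only the converse holds.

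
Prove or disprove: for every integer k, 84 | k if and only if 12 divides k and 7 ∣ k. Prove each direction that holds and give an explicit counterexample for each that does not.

Equivalent; both directions hold.

(⇒) If 84 ∣ k, write k = 84q. Since 84 = 7·12, k = 12·(7q), so 12 ∣ k; and since 84 = 12·7, k = 7·(12q), so 7 ∣ k.

(⇐) Suppose 12 ∣ k and 7 ∣ k. Any common multiple of 12 and 7 is a multiple of their lcm; here gcd(12, 7) = 1, so lcm(12, 7) = 12·7 = 84, so 84 ∣ k.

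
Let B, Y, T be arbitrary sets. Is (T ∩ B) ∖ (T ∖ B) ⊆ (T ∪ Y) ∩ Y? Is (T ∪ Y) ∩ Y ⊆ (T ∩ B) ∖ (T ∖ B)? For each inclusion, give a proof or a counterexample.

(⊆) This inclusion fails. Take B = {1}, Y = ∅, T = {1}; then 1 ∈ (T ∩ B) ∖ (T ∖ B) but 1 ∉ (T ∪ Y) ∩ Y.

(⊇) This inclusion fails. Take B = ∅, Y = {1}, T = ∅; then 1 ∈ (T ∪ Y) ∩ Y but 1 ∉ (T ∩ B) ∖ (T ∖ B).

Neither inclusion holds.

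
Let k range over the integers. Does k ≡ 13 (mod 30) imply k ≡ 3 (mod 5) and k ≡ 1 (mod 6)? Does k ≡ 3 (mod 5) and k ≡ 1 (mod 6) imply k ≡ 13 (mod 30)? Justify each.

Both directions hold.

(←) If k ≡ 3 (mod 5) and k ≡ 1 (mod 6), then by the Chinese remainder theorem k ≡ 13 (mod 30). This is exactly k ≡ 13 (mod 30).

(→) Suppose k ≡ 13 (mod 30); write k = 30j + 13. Since 5 ∣ 30, reducing mod 5 gives k ≡ 13 ≡ 3 (mod 5); since 6 ∣ 30, reducing mod 6 gives k ≡ 13 ≡ 1 (mod 6).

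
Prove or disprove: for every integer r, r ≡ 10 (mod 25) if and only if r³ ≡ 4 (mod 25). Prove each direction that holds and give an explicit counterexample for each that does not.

Both directions fail.

Forward direction. This fails: take r = 10. Then 10 ≡ 10 (mod 25), but 10³ = 1000 ≡ 0 (mod 25), not 4.

Converse. This fails: take r = 9. Then 9³ = 729 ≡ 4 (mod 25), yet 9 ≡ 9 (mod 25), not 10.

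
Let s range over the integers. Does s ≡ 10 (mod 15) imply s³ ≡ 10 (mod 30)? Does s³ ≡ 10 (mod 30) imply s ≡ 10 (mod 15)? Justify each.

The forward direction fails; the converse holds.

(⟸) The residues r modulo 30 with r³ ≡ 10 (mod 30) are exactly {10}, and each is ≡ 10 (mod 15).

(⟹) This fails: take s = 25. Then 25 ≡ 10 (mod 15), but 25³ = 15625 ≡ 25 (mod 30), not 10.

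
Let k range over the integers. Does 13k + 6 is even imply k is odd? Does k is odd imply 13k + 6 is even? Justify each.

Neither implication holds.

(→) This fails: k = 6 gives 13k + 6 = 84, which is even, but 6 is even, not odd.

(←) This also fails: k = 7 is odd, but 13k + 6 = 97 is odd, not even.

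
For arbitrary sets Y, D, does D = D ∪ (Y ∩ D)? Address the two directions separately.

(⊇) Let x ∈ D ∪ (Y ∩ D). Then either x ∈ D and x ∉ Y; or x ∈ Y ∩ D. In each case x ∈ D, so D ∪ (Y ∩ D) ⊆ D.

(⊆) Let x ∈ D. Then either x ∈ D and x ∉ Y; or x ∈ Y ∩ D. In each case x ∈ D ∪ (Y ∩ D), so D ⊆ D ∪ (Y ∩ D).

Both inclusions hold; the sets are equal.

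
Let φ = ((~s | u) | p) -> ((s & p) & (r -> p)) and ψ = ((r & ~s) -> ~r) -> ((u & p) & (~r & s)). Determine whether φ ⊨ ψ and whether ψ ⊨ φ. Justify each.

(⇒) fails and (⇐) fails.

Forward direction. This fails. Under r = F, p = F, s = T, u = F, the left side is true but the right side is false.

Converse. This fails. Under r = T, p = F, s = F, u = F, the left side is false but the right side is true.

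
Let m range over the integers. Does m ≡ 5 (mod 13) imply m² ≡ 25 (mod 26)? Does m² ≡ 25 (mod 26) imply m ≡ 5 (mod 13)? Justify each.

Both directions fail.

[⇒] This fails: take m = 18. Then 18 ≡ 5 (mod 13), but 18² = 324 ≡ 12 (mod 26), not 25.

[⇐] This fails: take m = 21. Then 21² = 441 ≡ 25 (mod 26), yet 21 ≡ 8 (mod 13), not 5.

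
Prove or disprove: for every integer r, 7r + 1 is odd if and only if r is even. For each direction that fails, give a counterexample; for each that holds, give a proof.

Forward direction. Suppose 7r + 1 is odd. Since 7 is odd, 7r and r have the same parity, so 7r + 1 ≡ r + 1 (mod 2). As 1 is odd, 7r + 1 is odd exactly when r is even. Thus r is even.

Converse. Suppose r is even; write r = 2j. Then 7r + 1 = 7·(2j) + 1 = 2·7j + 1, which is odd.

Both implications hold.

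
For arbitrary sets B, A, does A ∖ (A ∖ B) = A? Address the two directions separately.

The sets are not equal: only the forward inclusion holds.

(⟸) This inclusion fails. Take B = ∅, A = {1}; then 1 ∈ A but 1 ∉ A ∖ (A ∖ B).

(⟹) Let x ∈ A ∖ (A ∖ B). Then x ∈ B ∩ A, from which x ∈ A.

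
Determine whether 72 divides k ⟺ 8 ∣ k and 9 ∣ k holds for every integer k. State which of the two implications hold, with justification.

Forward direction. If 72 ∣ k, write k = 72q. Since 72 = 9·8, k = 8·(9q), so 8 ∣ k; and since 72 = 8·9, k = 9·(8q), so 9 ∣ k.

Converse. Suppose 8 ∣ k and 9 ∣ k. Any common multiple of 8 and 9 is a multiple of their lcm; here gcd(8, 9) = 1, so lcm(8, 9) = 8·9 = 72, so 72 ∣ k.

Both directions hold; the statement is true.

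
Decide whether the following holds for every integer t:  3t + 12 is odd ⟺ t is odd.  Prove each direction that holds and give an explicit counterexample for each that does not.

Both implications hold.

(⇐) Suppose t is odd; write t = 2j + 1. Then 3t + 12 = 3·(2j + 1) + 12 = 2·3j + 15, which is odd.

(⇒) Suppose 3t + 12 is odd. Since 3 is odd, 3t and t have the same parity, so 3t + 12 ≡ t + 12 (mod 2). As 12 is even, 3t + 12 is odd exactly when t is odd. Thus t is odd.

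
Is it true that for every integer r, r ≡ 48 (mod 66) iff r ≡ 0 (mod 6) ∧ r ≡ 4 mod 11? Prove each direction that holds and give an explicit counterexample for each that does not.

Both directions hold; the statement is true.

(⟹) Suppose r ≡ 48 (mod 66); write r = 66j + 48. Since 6 ∣ 66, reducing mod 6 gives r ≡ 48 ≡ 0 (mod 6); since 11 ∣ 66, reducing mod 11 gives r ≡ 48 ≡ 4 (mod 11).

(⟸) Conversely, if r ≡ 0 (mod 6) and r ≡ 4 (mod 11), then by the Chinese remainder theorem r ≡ 48 (mod 66). This is exactly r ≡ 48 (mod 66).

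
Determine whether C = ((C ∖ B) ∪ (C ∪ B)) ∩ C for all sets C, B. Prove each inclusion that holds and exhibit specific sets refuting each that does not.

The two sets are equal.

(⟹) Let x ∈ C. Then either x ∈ C and x ∉ B; or x ∈ C ∩ B. In each case x ∈ ((C ∖ B) ∪ (C ∪ B)) ∩ C, so C ⊆ ((C ∖ B) ∪ (C ∪ B)) ∩ C.

(⟸) Let x ∈ ((C ∖ B) ∪ (C ∪ B)) ∩ C. Then either x ∈ C and x ∉ B; or x ∈ C ∩ B. In each case x ∈ C, so ((C ∖ B) ∪ (C ∪ B)) ∩ C ⊆ C.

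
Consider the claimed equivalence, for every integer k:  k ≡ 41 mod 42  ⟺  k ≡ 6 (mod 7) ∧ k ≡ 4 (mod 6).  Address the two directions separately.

(⟹) This fails: k = 41 gives 41 ≡ 41 (mod 42) but 41 ≡ 5 (mod 6), so the conjunction on the right does not hold.

(⟸) This fails: k = 34 satisfies both congruences on the right (34 ≡ 6 mod 7 and 34 ≡ 4 mod 6) yet 34 ≡ 34 (mod 42), not 41.

Both directions fail.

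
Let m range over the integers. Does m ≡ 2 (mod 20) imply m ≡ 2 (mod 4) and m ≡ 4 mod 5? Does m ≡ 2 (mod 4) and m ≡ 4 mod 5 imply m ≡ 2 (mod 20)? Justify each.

Forward direction. This fails: m = 2 gives 2 ≡ 2 (mod 20) but 2 ≡ 2 (mod 5), so the conjunction on the right does not hold.

Converse. This fails: m = 14 satisfies both congruences on the right (14 ≡ 2 mod 4 and 14 ≡ 4 mod 5) yet 14 ≡ 14 (mod 20), not 2.

Neither implication holds.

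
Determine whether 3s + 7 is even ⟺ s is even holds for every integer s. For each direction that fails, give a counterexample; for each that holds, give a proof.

Both directions fail.

(⇒) This fails: s = 5 gives 3s + 7 = 22, which is even, but 5 is odd, not even.

(⇐) This also fails: s = 2 is even, but 3s + 7 = 13 is odd, not even.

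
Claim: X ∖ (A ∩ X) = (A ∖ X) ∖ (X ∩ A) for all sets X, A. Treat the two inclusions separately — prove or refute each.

(⊆) This inclusion fails. Take X = {1}, A = ∅; then 1 ∈ X ∖ (A ∩ X) but 1 ∉ (A ∖ X) ∖ (X ∩ A).

(⊇) This inclusion fails. Take X = ∅, A = {1}; then 1 ∈ (A ∖ X) ∖ (X ∩ A) but 1 ∉ X ∖ (A ∩ X).

Neither inclusion holds.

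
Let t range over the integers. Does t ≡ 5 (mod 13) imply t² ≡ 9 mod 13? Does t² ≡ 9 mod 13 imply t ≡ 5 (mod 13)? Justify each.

Neither implication holds.

[⇒] This fails: take t = 5. Then 5 ≡ 5 (mod 13), but 5² = 25 ≡ 12 (mod 13), not 9.

[⇐] This fails: take t = 3. Then 3² = 9 ≡ 9 (mod 13), yet 3 ≡ 3 (mod 13), not 5.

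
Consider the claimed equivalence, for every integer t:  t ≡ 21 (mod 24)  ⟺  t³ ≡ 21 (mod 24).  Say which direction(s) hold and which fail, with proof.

Equivalent; both directions hold.

(⟹) Suppose t ≡ 21 (mod 24). Write t = 24j + 21. Then (24j + 21)³ = 13824j³ + 36288j² + 31752j + 9261 = 24(576j³ + 1512j² + 1323j + 385) + 21, so t³ ≡ 21 (mod 24).

(⟸) Conversely, suppose t³ ≡ 21 (mod 24). The only residue r in {0, …, 23} with r³ ≡ 21 (mod 24) is r = 21, so t ≡ 21 (mod 24).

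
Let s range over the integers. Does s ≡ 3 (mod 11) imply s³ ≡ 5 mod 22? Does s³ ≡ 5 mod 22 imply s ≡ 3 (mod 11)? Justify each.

(⇒) This fails: take s = 14. Then 14 ≡ 3 (mod 11), but 14³ = 2744 ≡ 16 (mod 22), not 5.

(⇐) Conversely, the residues r modulo 22 with r³ ≡ 5 (mod 22) are exactly {3}, and each is ≡ 3 (mod 11).

Only the reverse direction holds.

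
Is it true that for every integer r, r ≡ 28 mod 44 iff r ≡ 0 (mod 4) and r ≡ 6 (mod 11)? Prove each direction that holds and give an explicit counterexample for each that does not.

Both directions hold; the statement is true.

[⇐] If r ≡ 0 (mod 4) and r ≡ 6 (mod 11), then by the Chinese remainder theorem r ≡ 28 (mod 44). This is exactly r ≡ 28 (mod 44).

[⇒] Suppose r ≡ 28 (mod 44); write r = 44j + 28. Since 4 ∣ 44, reducing mod 4 gives r ≡ 28 ≡ 0 (mod 4); since 11 ∣ 44, reducing mod 11 gives r ≡ 28 ≡ 6 (mod 11).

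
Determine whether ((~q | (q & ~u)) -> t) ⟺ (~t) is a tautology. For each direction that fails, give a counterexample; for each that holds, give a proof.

Both directions fail.

Forward direction. This fails. Under q = F, u = F, t = T, the left side is true but the right side is false.

Converse. This fails. Under q = F, u = F, t = F, the left side is false but the right side is true.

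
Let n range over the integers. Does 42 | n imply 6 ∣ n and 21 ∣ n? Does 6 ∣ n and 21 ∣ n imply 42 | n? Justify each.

(⇒) If 42 ∣ n, write n = 42q. Since 42 = 7·6, n = 6·(7q), so 6 ∣ n; and since 42 = 2·21, n = 21·(2q), so 21 ∣ n.

(⇐) Suppose 6 ∣ n and 21 ∣ n. Any common multiple of 6 and 21 is a multiple of their lcm; here lcm(6, 21) = 6·21/gcd(6, 21) = 126/3 = 42, so 42 ∣ n.

Both directions hold.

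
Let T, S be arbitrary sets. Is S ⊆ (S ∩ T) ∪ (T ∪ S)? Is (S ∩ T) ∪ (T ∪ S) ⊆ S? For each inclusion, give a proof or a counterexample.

(⊇) This inclusion fails. Take T = {1}, S = ∅; then 1 ∈ (S ∩ T) ∪ (T ∪ S) but 1 ∉ S.

(⊆) Let x ∈ S. Then either x ∈ S and x ∉ T; or x ∈ T ∩ S. In each case x ∈ (S ∩ T) ∪ (T ∪ S), so S ⊆ (S ∩ T) ∪ (T ∪ S).

The sets are not equal: only the forward inclusion holds.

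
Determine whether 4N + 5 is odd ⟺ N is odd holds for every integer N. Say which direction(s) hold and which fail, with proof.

(⟹) This fails: take N = 6. Then 4N + 5 = 29, which is odd, yet N = 6 is even, not odd.

(⟸) Suppose N is odd. Since 4 is even, 4N is even for every N, so 4N + 5 has the same parity as 5, which is odd. Hence 4N + 5 is odd.

The forward direction fails; the converse holds.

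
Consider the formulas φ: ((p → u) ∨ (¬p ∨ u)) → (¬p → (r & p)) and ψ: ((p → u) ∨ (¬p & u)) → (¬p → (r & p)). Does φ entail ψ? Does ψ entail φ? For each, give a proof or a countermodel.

Both directions hold; the statement is true.

(⟸) Assume the antecedent. If p is true, the consequent reduces to true regardless of the other variables. If p is false, the antecedent cannot hold. Either way the consequent holds.

(⟹) Assume the antecedent. If p is true, the consequent reduces to true regardless of the other variables. If p is false, the antecedent cannot hold. Either way the consequent holds.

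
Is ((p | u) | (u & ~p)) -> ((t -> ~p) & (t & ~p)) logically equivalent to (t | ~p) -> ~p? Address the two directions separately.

Only the forward implication holds.

(⇐) This fails. Under t = F, p = T, u = F, the left side is false but the right side is true.

(⇒) Assume the antecedent. If t is true, the antecedent forces (t = T, p = F, u = F) or (t = T, p = F, u = T), and (t | ~p) -> ~p holds there. If t is false, (t | ~p) -> ~p reduces to true regardless of the other variables. Either way (t | ~p) -> ~p holds.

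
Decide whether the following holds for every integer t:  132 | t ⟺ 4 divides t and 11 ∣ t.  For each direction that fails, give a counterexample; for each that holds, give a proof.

Forward direction. If 132 ∣ t, write t = 132q. Since 132 = 33·4, t = 4·(33q), so 4 ∣ t; and since 132 = 12·11, t = 11·(12q), so 11 ∣ t.

Converse. This fails: take t = 44. Both 4 ∣ 44 and 11 ∣ 44, yet 44 is not a multiple of 132 (since 44 = 0·132 + 44), so 132 ∤ 44.

Only the forward implication holds.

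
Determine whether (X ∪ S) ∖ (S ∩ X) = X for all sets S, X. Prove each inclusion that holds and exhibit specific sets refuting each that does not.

(⟹) This inclusion fails. Take S = {1}, X = ∅; then 1 ∈ (X ∪ S) ∖ (S ∩ X) but 1 ∉ X.

(⟸) This inclusion fails. Take S = {1}, X = {1}; then 1 ∈ X but 1 ∉ (X ∪ S) ∖ (S ∩ X).

Both inclusions fail.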